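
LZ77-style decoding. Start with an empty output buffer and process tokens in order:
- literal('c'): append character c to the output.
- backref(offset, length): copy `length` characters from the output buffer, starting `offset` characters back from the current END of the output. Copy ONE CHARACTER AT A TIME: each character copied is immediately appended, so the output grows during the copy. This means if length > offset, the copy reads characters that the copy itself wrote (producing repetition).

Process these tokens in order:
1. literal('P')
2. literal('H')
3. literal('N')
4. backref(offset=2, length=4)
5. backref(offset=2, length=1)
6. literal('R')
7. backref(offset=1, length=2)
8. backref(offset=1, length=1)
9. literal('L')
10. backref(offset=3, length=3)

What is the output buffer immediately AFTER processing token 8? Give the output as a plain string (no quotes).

Answer: PHNHNHNHRRRR

Derivation:
Token 1: literal('P'). Output: "P"
Token 2: literal('H'). Output: "PH"
Token 3: literal('N'). Output: "PHN"
Token 4: backref(off=2, len=4) (overlapping!). Copied 'HNHN' from pos 1. Output: "PHNHNHN"
Token 5: backref(off=2, len=1). Copied 'H' from pos 5. Output: "PHNHNHNH"
Token 6: literal('R'). Output: "PHNHNHNHR"
Token 7: backref(off=1, len=2) (overlapping!). Copied 'RR' from pos 8. Output: "PHNHNHNHRRR"
Token 8: backref(off=1, len=1). Copied 'R' from pos 10. Output: "PHNHNHNHRRRR"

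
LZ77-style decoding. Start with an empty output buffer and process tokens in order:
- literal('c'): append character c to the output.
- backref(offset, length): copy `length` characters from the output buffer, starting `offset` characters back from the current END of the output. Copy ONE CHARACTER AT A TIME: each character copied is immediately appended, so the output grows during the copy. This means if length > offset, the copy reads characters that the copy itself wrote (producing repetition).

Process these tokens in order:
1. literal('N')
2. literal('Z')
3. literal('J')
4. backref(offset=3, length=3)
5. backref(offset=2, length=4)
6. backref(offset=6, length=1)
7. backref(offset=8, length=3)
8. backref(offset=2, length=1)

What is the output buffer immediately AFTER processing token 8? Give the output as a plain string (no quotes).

Token 1: literal('N'). Output: "N"
Token 2: literal('Z'). Output: "NZ"
Token 3: literal('J'). Output: "NZJ"
Token 4: backref(off=3, len=3). Copied 'NZJ' from pos 0. Output: "NZJNZJ"
Token 5: backref(off=2, len=4) (overlapping!). Copied 'ZJZJ' from pos 4. Output: "NZJNZJZJZJ"
Token 6: backref(off=6, len=1). Copied 'Z' from pos 4. Output: "NZJNZJZJZJZ"
Token 7: backref(off=8, len=3). Copied 'NZJ' from pos 3. Output: "NZJNZJZJZJZNZJ"
Token 8: backref(off=2, len=1). Copied 'Z' from pos 12. Output: "NZJNZJZJZJZNZJZ"

Answer: NZJNZJZJZJZNZJZ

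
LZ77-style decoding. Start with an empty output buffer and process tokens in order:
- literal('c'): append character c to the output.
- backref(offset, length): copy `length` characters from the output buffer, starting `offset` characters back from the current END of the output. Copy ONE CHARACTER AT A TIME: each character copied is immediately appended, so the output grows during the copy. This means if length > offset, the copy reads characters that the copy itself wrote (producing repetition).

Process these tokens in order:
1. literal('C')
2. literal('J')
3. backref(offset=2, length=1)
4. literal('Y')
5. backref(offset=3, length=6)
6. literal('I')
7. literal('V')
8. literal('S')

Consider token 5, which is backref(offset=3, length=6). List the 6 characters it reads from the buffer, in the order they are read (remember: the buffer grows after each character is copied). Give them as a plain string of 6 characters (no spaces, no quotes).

Token 1: literal('C'). Output: "C"
Token 2: literal('J'). Output: "CJ"
Token 3: backref(off=2, len=1). Copied 'C' from pos 0. Output: "CJC"
Token 4: literal('Y'). Output: "CJCY"
Token 5: backref(off=3, len=6). Buffer before: "CJCY" (len 4)
  byte 1: read out[1]='J', append. Buffer now: "CJCYJ"
  byte 2: read out[2]='C', append. Buffer now: "CJCYJC"
  byte 3: read out[3]='Y', append. Buffer now: "CJCYJCY"
  byte 4: read out[4]='J', append. Buffer now: "CJCYJCYJ"
  byte 5: read out[5]='C', append. Buffer now: "CJCYJCYJC"
  byte 6: read out[6]='Y', append. Buffer now: "CJCYJCYJCY"

Answer: JCYJCY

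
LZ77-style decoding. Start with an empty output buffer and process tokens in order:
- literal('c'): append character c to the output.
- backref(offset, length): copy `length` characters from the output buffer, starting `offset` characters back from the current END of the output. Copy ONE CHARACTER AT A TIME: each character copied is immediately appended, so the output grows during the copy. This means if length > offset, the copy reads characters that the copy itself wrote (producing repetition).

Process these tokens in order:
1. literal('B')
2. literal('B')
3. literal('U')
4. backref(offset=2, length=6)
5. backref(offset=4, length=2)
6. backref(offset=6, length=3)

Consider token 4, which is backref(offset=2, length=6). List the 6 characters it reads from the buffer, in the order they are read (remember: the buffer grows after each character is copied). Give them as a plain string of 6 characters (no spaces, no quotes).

Token 1: literal('B'). Output: "B"
Token 2: literal('B'). Output: "BB"
Token 3: literal('U'). Output: "BBU"
Token 4: backref(off=2, len=6). Buffer before: "BBU" (len 3)
  byte 1: read out[1]='B', append. Buffer now: "BBUB"
  byte 2: read out[2]='U', append. Buffer now: "BBUBU"
  byte 3: read out[3]='B', append. Buffer now: "BBUBUB"
  byte 4: read out[4]='U', append. Buffer now: "BBUBUBU"
  byte 5: read out[5]='B', append. Buffer now: "BBUBUBUB"
  byte 6: read out[6]='U', append. Buffer now: "BBUBUBUBU"

Answer: BUBUBU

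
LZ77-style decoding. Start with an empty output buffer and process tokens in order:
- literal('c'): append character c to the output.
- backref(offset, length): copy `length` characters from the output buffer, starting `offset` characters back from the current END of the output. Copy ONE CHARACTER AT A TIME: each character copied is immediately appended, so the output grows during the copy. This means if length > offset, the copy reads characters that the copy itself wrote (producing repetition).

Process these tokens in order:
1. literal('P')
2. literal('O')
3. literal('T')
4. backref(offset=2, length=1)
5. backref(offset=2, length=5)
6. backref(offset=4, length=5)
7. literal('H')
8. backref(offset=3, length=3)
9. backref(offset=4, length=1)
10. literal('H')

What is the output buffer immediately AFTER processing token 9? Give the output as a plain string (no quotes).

Answer: POTOTOTOTOTOTOHTOHH

Derivation:
Token 1: literal('P'). Output: "P"
Token 2: literal('O'). Output: "PO"
Token 3: literal('T'). Output: "POT"
Token 4: backref(off=2, len=1). Copied 'O' from pos 1. Output: "POTO"
Token 5: backref(off=2, len=5) (overlapping!). Copied 'TOTOT' from pos 2. Output: "POTOTOTOT"
Token 6: backref(off=4, len=5) (overlapping!). Copied 'OTOTO' from pos 5. Output: "POTOTOTOTOTOTO"
Token 7: literal('H'). Output: "POTOTOTOTOTOTOH"
Token 8: backref(off=3, len=3). Copied 'TOH' from pos 12. Output: "POTOTOTOTOTOTOHTOH"
Token 9: backref(off=4, len=1). Copied 'H' from pos 14. Output: "POTOTOTOTOTOTOHTOHH"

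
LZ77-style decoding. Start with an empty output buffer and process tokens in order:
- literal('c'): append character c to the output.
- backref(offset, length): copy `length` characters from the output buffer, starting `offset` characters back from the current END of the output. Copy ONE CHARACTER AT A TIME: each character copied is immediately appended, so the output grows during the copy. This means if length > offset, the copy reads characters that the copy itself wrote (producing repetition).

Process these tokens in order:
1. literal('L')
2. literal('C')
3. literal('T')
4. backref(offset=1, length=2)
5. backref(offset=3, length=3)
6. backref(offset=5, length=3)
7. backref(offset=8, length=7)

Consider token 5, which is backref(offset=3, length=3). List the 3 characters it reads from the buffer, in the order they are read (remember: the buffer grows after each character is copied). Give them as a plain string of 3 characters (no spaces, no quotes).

Token 1: literal('L'). Output: "L"
Token 2: literal('C'). Output: "LC"
Token 3: literal('T'). Output: "LCT"
Token 4: backref(off=1, len=2) (overlapping!). Copied 'TT' from pos 2. Output: "LCTTT"
Token 5: backref(off=3, len=3). Buffer before: "LCTTT" (len 5)
  byte 1: read out[2]='T', append. Buffer now: "LCTTTT"
  byte 2: read out[3]='T', append. Buffer now: "LCTTTTT"
  byte 3: read out[4]='T', append. Buffer now: "LCTTTTTT"

Answer: TTT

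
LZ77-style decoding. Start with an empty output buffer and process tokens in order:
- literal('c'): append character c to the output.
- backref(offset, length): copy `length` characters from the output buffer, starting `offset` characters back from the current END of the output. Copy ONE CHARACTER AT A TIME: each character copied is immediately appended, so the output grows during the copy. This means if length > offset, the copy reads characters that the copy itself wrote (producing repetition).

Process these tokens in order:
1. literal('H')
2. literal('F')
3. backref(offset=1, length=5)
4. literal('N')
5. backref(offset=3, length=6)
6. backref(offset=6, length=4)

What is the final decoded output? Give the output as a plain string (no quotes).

Answer: HFFFFFFNFFNFFNFFNF

Derivation:
Token 1: literal('H'). Output: "H"
Token 2: literal('F'). Output: "HF"
Token 3: backref(off=1, len=5) (overlapping!). Copied 'FFFFF' from pos 1. Output: "HFFFFFF"
Token 4: literal('N'). Output: "HFFFFFFN"
Token 5: backref(off=3, len=6) (overlapping!). Copied 'FFNFFN' from pos 5. Output: "HFFFFFFNFFNFFN"
Token 6: backref(off=6, len=4). Copied 'FFNF' from pos 8. Output: "HFFFFFFNFFNFFNFFNF"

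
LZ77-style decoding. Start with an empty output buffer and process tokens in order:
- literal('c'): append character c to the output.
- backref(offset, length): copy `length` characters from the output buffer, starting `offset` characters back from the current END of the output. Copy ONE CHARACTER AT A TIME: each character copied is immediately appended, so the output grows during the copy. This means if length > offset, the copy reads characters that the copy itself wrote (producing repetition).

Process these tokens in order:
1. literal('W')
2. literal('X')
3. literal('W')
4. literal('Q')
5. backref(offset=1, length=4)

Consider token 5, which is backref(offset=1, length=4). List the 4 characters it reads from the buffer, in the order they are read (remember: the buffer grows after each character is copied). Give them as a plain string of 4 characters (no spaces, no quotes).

Answer: QQQQ

Derivation:
Token 1: literal('W'). Output: "W"
Token 2: literal('X'). Output: "WX"
Token 3: literal('W'). Output: "WXW"
Token 4: literal('Q'). Output: "WXWQ"
Token 5: backref(off=1, len=4). Buffer before: "WXWQ" (len 4)
  byte 1: read out[3]='Q', append. Buffer now: "WXWQQ"
  byte 2: read out[4]='Q', append. Buffer now: "WXWQQQ"
  byte 3: read out[5]='Q', append. Buffer now: "WXWQQQQ"
  byte 4: read out[6]='Q', append. Buffer now: "WXWQQQQQ"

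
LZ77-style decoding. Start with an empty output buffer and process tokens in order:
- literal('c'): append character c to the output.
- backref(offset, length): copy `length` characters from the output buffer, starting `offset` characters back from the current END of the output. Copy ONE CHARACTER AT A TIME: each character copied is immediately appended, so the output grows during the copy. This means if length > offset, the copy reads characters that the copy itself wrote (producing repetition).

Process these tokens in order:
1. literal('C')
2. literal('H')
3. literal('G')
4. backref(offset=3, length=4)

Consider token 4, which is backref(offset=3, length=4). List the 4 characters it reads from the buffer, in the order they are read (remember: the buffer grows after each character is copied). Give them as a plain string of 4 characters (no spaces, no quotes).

Answer: CHGC

Derivation:
Token 1: literal('C'). Output: "C"
Token 2: literal('H'). Output: "CH"
Token 3: literal('G'). Output: "CHG"
Token 4: backref(off=3, len=4). Buffer before: "CHG" (len 3)
  byte 1: read out[0]='C', append. Buffer now: "CHGC"
  byte 2: read out[1]='H', append. Buffer now: "CHGCH"
  byte 3: read out[2]='G', append. Buffer now: "CHGCHG"
  byte 4: read out[3]='C', append. Buffer now: "CHGCHGC"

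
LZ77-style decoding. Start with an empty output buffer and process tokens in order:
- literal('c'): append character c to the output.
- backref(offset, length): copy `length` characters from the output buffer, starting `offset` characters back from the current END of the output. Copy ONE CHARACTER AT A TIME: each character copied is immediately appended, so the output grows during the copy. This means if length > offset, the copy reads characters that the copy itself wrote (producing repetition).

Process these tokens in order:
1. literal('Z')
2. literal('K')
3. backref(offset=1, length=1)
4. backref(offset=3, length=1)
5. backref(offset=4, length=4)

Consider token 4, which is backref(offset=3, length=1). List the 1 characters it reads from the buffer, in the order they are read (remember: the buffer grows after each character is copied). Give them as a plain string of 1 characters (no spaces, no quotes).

Answer: Z

Derivation:
Token 1: literal('Z'). Output: "Z"
Token 2: literal('K'). Output: "ZK"
Token 3: backref(off=1, len=1). Copied 'K' from pos 1. Output: "ZKK"
Token 4: backref(off=3, len=1). Buffer before: "ZKK" (len 3)
  byte 1: read out[0]='Z', append. Buffer now: "ZKKZ"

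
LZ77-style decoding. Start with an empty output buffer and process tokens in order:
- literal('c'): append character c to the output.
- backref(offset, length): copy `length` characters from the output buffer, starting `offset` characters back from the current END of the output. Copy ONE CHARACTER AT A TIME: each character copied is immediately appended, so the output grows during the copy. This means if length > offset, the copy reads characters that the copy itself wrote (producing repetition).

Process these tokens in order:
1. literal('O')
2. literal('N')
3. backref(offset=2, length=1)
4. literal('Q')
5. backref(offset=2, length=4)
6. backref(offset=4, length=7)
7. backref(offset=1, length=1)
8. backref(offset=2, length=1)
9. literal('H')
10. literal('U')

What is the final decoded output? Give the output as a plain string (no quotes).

Answer: ONOQOQOQOQOQOQOOOHU

Derivation:
Token 1: literal('O'). Output: "O"
Token 2: literal('N'). Output: "ON"
Token 3: backref(off=2, len=1). Copied 'O' from pos 0. Output: "ONO"
Token 4: literal('Q'). Output: "ONOQ"
Token 5: backref(off=2, len=4) (overlapping!). Copied 'OQOQ' from pos 2. Output: "ONOQOQOQ"
Token 6: backref(off=4, len=7) (overlapping!). Copied 'OQOQOQO' from pos 4. Output: "ONOQOQOQOQOQOQO"
Token 7: backref(off=1, len=1). Copied 'O' from pos 14. Output: "ONOQOQOQOQOQOQOO"
Token 8: backref(off=2, len=1). Copied 'O' from pos 14. Output: "ONOQOQOQOQOQOQOOO"
Token 9: literal('H'). Output: "ONOQOQOQOQOQOQOOOH"
Token 10: literal('U'). Output: "ONOQOQOQOQOQOQOOOHU"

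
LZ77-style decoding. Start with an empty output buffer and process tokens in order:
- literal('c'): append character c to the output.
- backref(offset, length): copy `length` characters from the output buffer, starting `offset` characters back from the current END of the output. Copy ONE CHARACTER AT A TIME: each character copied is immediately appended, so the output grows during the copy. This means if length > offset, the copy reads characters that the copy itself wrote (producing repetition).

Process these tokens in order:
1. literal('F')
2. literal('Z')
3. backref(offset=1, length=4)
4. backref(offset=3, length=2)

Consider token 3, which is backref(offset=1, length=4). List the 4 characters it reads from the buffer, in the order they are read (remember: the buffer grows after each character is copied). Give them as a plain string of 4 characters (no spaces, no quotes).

Answer: ZZZZ

Derivation:
Token 1: literal('F'). Output: "F"
Token 2: literal('Z'). Output: "FZ"
Token 3: backref(off=1, len=4). Buffer before: "FZ" (len 2)
  byte 1: read out[1]='Z', append. Buffer now: "FZZ"
  byte 2: read out[2]='Z', append. Buffer now: "FZZZ"
  byte 3: read out[3]='Z', append. Buffer now: "FZZZZ"
  byte 4: read out[4]='Z', append. Buffer now: "FZZZZZ"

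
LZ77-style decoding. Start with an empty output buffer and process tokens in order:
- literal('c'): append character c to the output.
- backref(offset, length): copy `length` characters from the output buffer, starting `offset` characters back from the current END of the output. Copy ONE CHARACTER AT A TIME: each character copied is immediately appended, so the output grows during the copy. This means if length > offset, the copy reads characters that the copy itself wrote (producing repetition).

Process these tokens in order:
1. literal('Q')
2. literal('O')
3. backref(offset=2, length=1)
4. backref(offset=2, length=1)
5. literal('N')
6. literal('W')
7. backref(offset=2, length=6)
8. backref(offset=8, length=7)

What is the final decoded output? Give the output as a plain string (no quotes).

Answer: QOQONWNWNWNWNWNWNWN

Derivation:
Token 1: literal('Q'). Output: "Q"
Token 2: literal('O'). Output: "QO"
Token 3: backref(off=2, len=1). Copied 'Q' from pos 0. Output: "QOQ"
Token 4: backref(off=2, len=1). Copied 'O' from pos 1. Output: "QOQO"
Token 5: literal('N'). Output: "QOQON"
Token 6: literal('W'). Output: "QOQONW"
Token 7: backref(off=2, len=6) (overlapping!). Copied 'NWNWNW' from pos 4. Output: "QOQONWNWNWNW"
Token 8: backref(off=8, len=7). Copied 'NWNWNWN' from pos 4. Output: "QOQONWNWNWNWNWNWNWN"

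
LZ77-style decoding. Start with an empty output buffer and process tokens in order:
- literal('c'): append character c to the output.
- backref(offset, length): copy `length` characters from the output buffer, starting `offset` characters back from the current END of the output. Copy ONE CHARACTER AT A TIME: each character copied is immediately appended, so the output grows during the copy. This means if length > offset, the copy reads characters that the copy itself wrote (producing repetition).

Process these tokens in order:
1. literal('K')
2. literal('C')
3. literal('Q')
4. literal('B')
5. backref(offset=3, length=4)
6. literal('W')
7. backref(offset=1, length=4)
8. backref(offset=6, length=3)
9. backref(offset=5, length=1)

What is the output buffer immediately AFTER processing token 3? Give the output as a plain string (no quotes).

Answer: KCQ

Derivation:
Token 1: literal('K'). Output: "K"
Token 2: literal('C'). Output: "KC"
Token 3: literal('Q'). Output: "KCQ"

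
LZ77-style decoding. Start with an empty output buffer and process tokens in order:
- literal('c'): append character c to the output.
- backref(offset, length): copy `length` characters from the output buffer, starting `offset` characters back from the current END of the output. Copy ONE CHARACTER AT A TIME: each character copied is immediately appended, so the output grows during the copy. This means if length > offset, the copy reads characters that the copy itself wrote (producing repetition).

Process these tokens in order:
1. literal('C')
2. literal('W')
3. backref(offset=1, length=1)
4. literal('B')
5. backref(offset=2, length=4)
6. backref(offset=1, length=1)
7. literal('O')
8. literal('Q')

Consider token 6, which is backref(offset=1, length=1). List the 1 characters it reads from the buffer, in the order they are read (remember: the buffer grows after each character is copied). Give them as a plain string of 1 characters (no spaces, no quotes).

Token 1: literal('C'). Output: "C"
Token 2: literal('W'). Output: "CW"
Token 3: backref(off=1, len=1). Copied 'W' from pos 1. Output: "CWW"
Token 4: literal('B'). Output: "CWWB"
Token 5: backref(off=2, len=4) (overlapping!). Copied 'WBWB' from pos 2. Output: "CWWBWBWB"
Token 6: backref(off=1, len=1). Buffer before: "CWWBWBWB" (len 8)
  byte 1: read out[7]='B', append. Buffer now: "CWWBWBWBB"

Answer: B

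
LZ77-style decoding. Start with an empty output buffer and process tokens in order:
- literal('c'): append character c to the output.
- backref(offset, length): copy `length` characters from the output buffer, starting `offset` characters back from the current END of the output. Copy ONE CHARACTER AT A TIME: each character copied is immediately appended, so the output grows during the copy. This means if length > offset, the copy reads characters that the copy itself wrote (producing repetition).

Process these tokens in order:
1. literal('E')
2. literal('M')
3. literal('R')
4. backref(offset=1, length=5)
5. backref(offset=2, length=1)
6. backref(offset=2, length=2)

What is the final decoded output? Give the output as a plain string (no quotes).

Token 1: literal('E'). Output: "E"
Token 2: literal('M'). Output: "EM"
Token 3: literal('R'). Output: "EMR"
Token 4: backref(off=1, len=5) (overlapping!). Copied 'RRRRR' from pos 2. Output: "EMRRRRRR"
Token 5: backref(off=2, len=1). Copied 'R' from pos 6. Output: "EMRRRRRRR"
Token 6: backref(off=2, len=2). Copied 'RR' from pos 7. Output: "EMRRRRRRRRR"

Answer: EMRRRRRRRRR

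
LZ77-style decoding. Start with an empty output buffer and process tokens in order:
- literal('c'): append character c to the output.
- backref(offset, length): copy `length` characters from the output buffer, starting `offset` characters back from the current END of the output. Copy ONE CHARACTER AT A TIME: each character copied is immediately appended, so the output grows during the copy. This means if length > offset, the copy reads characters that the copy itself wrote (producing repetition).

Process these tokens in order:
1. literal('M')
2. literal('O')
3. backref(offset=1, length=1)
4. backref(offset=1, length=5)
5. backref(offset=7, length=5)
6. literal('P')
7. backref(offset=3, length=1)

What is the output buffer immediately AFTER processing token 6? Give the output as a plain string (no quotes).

Token 1: literal('M'). Output: "M"
Token 2: literal('O'). Output: "MO"
Token 3: backref(off=1, len=1). Copied 'O' from pos 1. Output: "MOO"
Token 4: backref(off=1, len=5) (overlapping!). Copied 'OOOOO' from pos 2. Output: "MOOOOOOO"
Token 5: backref(off=7, len=5). Copied 'OOOOO' from pos 1. Output: "MOOOOOOOOOOOO"
Token 6: literal('P'). Output: "MOOOOOOOOOOOOP"

Answer: MOOOOOOOOOOOOP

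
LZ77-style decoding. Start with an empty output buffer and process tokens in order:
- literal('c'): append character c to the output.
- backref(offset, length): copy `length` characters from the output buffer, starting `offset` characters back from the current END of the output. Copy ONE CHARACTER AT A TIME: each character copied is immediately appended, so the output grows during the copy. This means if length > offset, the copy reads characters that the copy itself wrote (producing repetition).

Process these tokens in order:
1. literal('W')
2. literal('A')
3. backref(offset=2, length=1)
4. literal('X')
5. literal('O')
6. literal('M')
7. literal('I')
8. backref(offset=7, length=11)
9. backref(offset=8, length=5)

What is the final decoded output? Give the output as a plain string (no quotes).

Answer: WAWXOMIWAWXOMIWAWXXOMIW

Derivation:
Token 1: literal('W'). Output: "W"
Token 2: literal('A'). Output: "WA"
Token 3: backref(off=2, len=1). Copied 'W' from pos 0. Output: "WAW"
Token 4: literal('X'). Output: "WAWX"
Token 5: literal('O'). Output: "WAWXO"
Token 6: literal('M'). Output: "WAWXOM"
Token 7: literal('I'). Output: "WAWXOMI"
Token 8: backref(off=7, len=11) (overlapping!). Copied 'WAWXOMIWAWX' from pos 0. Output: "WAWXOMIWAWXOMIWAWX"
Token 9: backref(off=8, len=5). Copied 'XOMIW' from pos 10. Output: "WAWXOMIWAWXOMIWAWXXOMIW"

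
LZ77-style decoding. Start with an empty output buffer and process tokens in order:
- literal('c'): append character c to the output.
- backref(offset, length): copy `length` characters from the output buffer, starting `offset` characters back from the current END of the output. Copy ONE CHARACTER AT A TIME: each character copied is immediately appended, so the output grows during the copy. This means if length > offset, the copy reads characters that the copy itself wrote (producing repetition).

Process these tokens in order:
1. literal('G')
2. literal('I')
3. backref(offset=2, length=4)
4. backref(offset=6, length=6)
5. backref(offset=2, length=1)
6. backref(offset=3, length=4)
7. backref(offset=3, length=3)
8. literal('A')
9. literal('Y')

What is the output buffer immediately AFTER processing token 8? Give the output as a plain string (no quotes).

Token 1: literal('G'). Output: "G"
Token 2: literal('I'). Output: "GI"
Token 3: backref(off=2, len=4) (overlapping!). Copied 'GIGI' from pos 0. Output: "GIGIGI"
Token 4: backref(off=6, len=6). Copied 'GIGIGI' from pos 0. Output: "GIGIGIGIGIGI"
Token 5: backref(off=2, len=1). Copied 'G' from pos 10. Output: "GIGIGIGIGIGIG"
Token 6: backref(off=3, len=4) (overlapping!). Copied 'GIGG' from pos 10. Output: "GIGIGIGIGIGIGGIGG"
Token 7: backref(off=3, len=3). Copied 'IGG' from pos 14. Output: "GIGIGIGIGIGIGGIGGIGG"
Token 8: literal('A'). Output: "GIGIGIGIGIGIGGIGGIGGA"

Answer: GIGIGIGIGIGIGGIGGIGGA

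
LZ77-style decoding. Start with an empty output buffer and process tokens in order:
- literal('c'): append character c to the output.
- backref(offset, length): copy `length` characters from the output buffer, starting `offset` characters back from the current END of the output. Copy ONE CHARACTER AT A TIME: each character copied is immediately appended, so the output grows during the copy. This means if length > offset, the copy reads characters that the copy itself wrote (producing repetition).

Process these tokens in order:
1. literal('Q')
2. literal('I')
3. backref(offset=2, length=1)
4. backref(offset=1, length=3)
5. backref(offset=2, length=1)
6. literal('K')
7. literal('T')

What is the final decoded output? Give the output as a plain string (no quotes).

Token 1: literal('Q'). Output: "Q"
Token 2: literal('I'). Output: "QI"
Token 3: backref(off=2, len=1). Copied 'Q' from pos 0. Output: "QIQ"
Token 4: backref(off=1, len=3) (overlapping!). Copied 'QQQ' from pos 2. Output: "QIQQQQ"
Token 5: backref(off=2, len=1). Copied 'Q' from pos 4. Output: "QIQQQQQ"
Token 6: literal('K'). Output: "QIQQQQQK"
Token 7: literal('T'). Output: "QIQQQQQKT"

Answer: QIQQQQQKT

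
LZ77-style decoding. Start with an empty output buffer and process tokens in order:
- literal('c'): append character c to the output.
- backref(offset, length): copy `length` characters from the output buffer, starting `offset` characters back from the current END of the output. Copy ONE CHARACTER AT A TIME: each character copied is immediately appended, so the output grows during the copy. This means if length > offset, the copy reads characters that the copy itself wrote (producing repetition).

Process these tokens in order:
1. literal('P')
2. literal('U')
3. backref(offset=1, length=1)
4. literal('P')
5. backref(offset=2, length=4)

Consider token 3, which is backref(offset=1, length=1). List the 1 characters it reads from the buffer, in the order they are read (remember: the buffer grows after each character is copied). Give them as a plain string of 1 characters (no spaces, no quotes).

Answer: U

Derivation:
Token 1: literal('P'). Output: "P"
Token 2: literal('U'). Output: "PU"
Token 3: backref(off=1, len=1). Buffer before: "PU" (len 2)
  byte 1: read out[1]='U', append. Buffer now: "PUU"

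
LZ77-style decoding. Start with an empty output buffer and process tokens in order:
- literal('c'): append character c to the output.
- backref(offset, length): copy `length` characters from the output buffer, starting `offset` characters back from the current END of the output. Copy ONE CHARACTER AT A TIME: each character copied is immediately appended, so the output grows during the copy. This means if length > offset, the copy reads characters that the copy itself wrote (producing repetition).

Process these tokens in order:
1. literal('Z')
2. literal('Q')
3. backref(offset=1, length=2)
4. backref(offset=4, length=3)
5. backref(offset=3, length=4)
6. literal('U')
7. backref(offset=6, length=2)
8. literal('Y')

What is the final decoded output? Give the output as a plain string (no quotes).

Answer: ZQQQZQQZQQZUQZY

Derivation:
Token 1: literal('Z'). Output: "Z"
Token 2: literal('Q'). Output: "ZQ"
Token 3: backref(off=1, len=2) (overlapping!). Copied 'QQ' from pos 1. Output: "ZQQQ"
Token 4: backref(off=4, len=3). Copied 'ZQQ' from pos 0. Output: "ZQQQZQQ"
Token 5: backref(off=3, len=4) (overlapping!). Copied 'ZQQZ' from pos 4. Output: "ZQQQZQQZQQZ"
Token 6: literal('U'). Output: "ZQQQZQQZQQZU"
Token 7: backref(off=6, len=2). Copied 'QZ' from pos 6. Output: "ZQQQZQQZQQZUQZ"
Token 8: literal('Y'). Output: "ZQQQZQQZQQZUQZY"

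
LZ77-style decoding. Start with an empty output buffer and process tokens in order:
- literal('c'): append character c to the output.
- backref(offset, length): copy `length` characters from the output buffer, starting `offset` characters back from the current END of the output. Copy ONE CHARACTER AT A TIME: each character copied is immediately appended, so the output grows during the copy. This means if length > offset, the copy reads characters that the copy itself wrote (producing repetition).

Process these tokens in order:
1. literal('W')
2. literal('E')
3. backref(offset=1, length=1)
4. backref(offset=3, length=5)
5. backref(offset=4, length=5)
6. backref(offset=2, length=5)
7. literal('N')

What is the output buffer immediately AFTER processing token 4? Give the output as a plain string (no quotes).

Token 1: literal('W'). Output: "W"
Token 2: literal('E'). Output: "WE"
Token 3: backref(off=1, len=1). Copied 'E' from pos 1. Output: "WEE"
Token 4: backref(off=3, len=5) (overlapping!). Copied 'WEEWE' from pos 0. Output: "WEEWEEWE"

Answer: WEEWEEWE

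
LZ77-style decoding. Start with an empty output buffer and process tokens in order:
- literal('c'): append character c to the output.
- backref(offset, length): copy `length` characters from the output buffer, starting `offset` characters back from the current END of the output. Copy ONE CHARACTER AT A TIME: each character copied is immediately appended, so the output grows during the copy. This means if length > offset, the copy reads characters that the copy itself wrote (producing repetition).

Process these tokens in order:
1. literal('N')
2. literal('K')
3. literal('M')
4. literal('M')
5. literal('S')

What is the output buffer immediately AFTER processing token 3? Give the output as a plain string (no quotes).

Answer: NKM

Derivation:
Token 1: literal('N'). Output: "N"
Token 2: literal('K'). Output: "NK"
Token 3: literal('M'). Output: "NKM"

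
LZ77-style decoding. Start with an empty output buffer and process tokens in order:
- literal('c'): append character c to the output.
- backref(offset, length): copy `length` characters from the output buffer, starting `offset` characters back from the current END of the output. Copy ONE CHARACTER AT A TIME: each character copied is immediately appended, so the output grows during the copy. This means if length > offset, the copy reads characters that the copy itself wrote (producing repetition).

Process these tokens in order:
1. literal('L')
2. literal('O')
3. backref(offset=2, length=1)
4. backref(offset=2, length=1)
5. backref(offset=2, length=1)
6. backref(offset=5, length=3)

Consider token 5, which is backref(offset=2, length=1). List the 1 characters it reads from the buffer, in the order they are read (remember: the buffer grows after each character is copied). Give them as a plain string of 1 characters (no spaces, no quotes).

Token 1: literal('L'). Output: "L"
Token 2: literal('O'). Output: "LO"
Token 3: backref(off=2, len=1). Copied 'L' from pos 0. Output: "LOL"
Token 4: backref(off=2, len=1). Copied 'O' from pos 1. Output: "LOLO"
Token 5: backref(off=2, len=1). Buffer before: "LOLO" (len 4)
  byte 1: read out[2]='L', append. Buffer now: "LOLOL"

Answer: L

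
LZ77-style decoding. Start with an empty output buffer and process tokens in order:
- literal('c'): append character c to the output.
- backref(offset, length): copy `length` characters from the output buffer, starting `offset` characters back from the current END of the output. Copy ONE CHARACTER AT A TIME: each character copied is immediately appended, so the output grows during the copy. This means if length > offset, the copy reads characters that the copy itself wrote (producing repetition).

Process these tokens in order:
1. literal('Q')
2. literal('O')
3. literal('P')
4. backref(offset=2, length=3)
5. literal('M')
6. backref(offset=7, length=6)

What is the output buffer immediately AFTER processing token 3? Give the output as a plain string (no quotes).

Token 1: literal('Q'). Output: "Q"
Token 2: literal('O'). Output: "QO"
Token 3: literal('P'). Output: "QOP"

Answer: QOP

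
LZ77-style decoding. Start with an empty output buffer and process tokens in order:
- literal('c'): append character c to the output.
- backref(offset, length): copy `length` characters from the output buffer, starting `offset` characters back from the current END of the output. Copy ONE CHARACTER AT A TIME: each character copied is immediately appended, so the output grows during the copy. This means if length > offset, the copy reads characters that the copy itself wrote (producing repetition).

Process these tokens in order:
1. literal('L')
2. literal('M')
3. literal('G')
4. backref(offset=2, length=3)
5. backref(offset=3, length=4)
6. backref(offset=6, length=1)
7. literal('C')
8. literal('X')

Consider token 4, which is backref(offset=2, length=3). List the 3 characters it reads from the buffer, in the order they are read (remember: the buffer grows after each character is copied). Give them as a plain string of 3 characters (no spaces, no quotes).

Token 1: literal('L'). Output: "L"
Token 2: literal('M'). Output: "LM"
Token 3: literal('G'). Output: "LMG"
Token 4: backref(off=2, len=3). Buffer before: "LMG" (len 3)
  byte 1: read out[1]='M', append. Buffer now: "LMGM"
  byte 2: read out[2]='G', append. Buffer now: "LMGMG"
  byte 3: read out[3]='M', append. Buffer now: "LMGMGM"

Answer: MGM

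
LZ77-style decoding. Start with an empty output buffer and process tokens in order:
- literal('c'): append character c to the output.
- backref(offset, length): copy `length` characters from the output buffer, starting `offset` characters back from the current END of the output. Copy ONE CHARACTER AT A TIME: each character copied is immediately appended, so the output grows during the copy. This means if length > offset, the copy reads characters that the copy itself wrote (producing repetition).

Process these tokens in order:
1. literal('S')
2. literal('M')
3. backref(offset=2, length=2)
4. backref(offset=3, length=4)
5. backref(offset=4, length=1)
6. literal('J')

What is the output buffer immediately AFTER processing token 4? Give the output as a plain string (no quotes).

Answer: SMSMMSMM

Derivation:
Token 1: literal('S'). Output: "S"
Token 2: literal('M'). Output: "SM"
Token 3: backref(off=2, len=2). Copied 'SM' from pos 0. Output: "SMSM"
Token 4: backref(off=3, len=4) (overlapping!). Copied 'MSMM' from pos 1. Output: "SMSMMSMM"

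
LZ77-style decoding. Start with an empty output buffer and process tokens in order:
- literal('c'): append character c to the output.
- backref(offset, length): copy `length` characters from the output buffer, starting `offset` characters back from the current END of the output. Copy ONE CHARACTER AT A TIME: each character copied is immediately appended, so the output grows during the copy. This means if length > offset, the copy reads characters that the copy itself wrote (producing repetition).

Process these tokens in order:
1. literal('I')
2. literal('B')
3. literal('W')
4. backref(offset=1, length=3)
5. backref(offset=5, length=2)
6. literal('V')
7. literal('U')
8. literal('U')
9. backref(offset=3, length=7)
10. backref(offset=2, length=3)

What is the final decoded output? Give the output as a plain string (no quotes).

Token 1: literal('I'). Output: "I"
Token 2: literal('B'). Output: "IB"
Token 3: literal('W'). Output: "IBW"
Token 4: backref(off=1, len=3) (overlapping!). Copied 'WWW' from pos 2. Output: "IBWWWW"
Token 5: backref(off=5, len=2). Copied 'BW' from pos 1. Output: "IBWWWWBW"
Token 6: literal('V'). Output: "IBWWWWBWV"
Token 7: literal('U'). Output: "IBWWWWBWVU"
Token 8: literal('U'). Output: "IBWWWWBWVUU"
Token 9: backref(off=3, len=7) (overlapping!). Copied 'VUUVUUV' from pos 8. Output: "IBWWWWBWVUUVUUVUUV"
Token 10: backref(off=2, len=3) (overlapping!). Copied 'UVU' from pos 16. Output: "IBWWWWBWVUUVUUVUUVUVU"

Answer: IBWWWWBWVUUVUUVUUVUVU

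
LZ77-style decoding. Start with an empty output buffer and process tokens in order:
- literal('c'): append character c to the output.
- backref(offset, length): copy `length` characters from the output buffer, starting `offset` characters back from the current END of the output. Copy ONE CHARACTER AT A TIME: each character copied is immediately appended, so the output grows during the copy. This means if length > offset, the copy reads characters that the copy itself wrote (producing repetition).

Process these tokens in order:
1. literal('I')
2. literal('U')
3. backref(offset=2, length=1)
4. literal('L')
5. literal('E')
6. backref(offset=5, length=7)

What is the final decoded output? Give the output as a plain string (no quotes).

Answer: IUILEIUILEIU

Derivation:
Token 1: literal('I'). Output: "I"
Token 2: literal('U'). Output: "IU"
Token 3: backref(off=2, len=1). Copied 'I' from pos 0. Output: "IUI"
Token 4: literal('L'). Output: "IUIL"
Token 5: literal('E'). Output: "IUILE"
Token 6: backref(off=5, len=7) (overlapping!). Copied 'IUILEIU' from pos 0. Output: "IUILEIUILEIU"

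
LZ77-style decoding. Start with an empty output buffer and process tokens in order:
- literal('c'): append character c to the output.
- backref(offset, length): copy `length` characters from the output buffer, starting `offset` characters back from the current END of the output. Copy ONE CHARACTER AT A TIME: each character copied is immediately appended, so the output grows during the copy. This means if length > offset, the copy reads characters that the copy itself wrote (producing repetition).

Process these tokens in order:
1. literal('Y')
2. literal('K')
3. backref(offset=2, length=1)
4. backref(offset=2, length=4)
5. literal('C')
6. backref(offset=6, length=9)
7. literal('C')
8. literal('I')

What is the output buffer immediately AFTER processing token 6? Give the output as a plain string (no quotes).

Token 1: literal('Y'). Output: "Y"
Token 2: literal('K'). Output: "YK"
Token 3: backref(off=2, len=1). Copied 'Y' from pos 0. Output: "YKY"
Token 4: backref(off=2, len=4) (overlapping!). Copied 'KYKY' from pos 1. Output: "YKYKYKY"
Token 5: literal('C'). Output: "YKYKYKYC"
Token 6: backref(off=6, len=9) (overlapping!). Copied 'YKYKYCYKY' from pos 2. Output: "YKYKYKYCYKYKYCYKY"

Answer: YKYKYKYCYKYKYCYKY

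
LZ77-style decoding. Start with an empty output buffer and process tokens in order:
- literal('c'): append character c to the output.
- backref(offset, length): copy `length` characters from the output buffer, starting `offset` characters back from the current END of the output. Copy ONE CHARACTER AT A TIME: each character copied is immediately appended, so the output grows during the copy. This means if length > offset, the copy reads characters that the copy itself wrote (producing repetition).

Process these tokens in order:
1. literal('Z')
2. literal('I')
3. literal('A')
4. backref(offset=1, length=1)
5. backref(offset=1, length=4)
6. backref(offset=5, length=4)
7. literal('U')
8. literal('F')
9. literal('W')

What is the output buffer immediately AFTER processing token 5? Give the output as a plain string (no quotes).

Token 1: literal('Z'). Output: "Z"
Token 2: literal('I'). Output: "ZI"
Token 3: literal('A'). Output: "ZIA"
Token 4: backref(off=1, len=1). Copied 'A' from pos 2. Output: "ZIAA"
Token 5: backref(off=1, len=4) (overlapping!). Copied 'AAAA' from pos 3. Output: "ZIAAAAAA"

Answer: ZIAAAAAA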